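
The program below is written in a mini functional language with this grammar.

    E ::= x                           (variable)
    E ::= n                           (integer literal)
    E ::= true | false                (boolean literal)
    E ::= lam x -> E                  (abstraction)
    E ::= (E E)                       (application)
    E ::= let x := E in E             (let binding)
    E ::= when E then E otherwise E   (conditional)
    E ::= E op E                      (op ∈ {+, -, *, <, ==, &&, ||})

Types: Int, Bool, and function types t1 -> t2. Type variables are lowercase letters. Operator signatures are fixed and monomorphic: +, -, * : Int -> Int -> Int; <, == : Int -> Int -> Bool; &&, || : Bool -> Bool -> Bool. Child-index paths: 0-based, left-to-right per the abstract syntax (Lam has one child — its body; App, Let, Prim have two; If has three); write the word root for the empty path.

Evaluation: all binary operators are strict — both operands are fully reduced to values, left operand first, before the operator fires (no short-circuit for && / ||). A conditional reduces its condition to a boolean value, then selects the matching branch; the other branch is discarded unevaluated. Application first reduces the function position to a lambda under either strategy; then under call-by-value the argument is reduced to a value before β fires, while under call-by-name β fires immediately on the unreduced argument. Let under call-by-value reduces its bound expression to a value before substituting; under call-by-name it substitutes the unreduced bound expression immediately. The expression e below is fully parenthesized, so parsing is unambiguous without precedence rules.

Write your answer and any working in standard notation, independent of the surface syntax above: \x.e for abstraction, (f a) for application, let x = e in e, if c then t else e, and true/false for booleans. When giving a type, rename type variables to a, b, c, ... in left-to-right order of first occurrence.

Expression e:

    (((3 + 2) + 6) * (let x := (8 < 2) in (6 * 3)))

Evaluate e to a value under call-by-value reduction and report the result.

Derivation:
step 0: (((3 + 2) + 6) * (let x = (8 < 2) in (6 * 3)))
step 1: [delta@0.0] ((5 + 6) * (let x = (8 < 2) in (6 * 3)))
step 2: [delta@0] (11 * (let x = (8 < 2) in (6 * 3)))
step 3: [delta@1.0] (11 * (let x = false in (6 * 3)))
step 4: [let@1] (11 * (6 * 3))
step 5: [delta@1] (11 * 18)
step 6: [delta@root] 198

Answer: 198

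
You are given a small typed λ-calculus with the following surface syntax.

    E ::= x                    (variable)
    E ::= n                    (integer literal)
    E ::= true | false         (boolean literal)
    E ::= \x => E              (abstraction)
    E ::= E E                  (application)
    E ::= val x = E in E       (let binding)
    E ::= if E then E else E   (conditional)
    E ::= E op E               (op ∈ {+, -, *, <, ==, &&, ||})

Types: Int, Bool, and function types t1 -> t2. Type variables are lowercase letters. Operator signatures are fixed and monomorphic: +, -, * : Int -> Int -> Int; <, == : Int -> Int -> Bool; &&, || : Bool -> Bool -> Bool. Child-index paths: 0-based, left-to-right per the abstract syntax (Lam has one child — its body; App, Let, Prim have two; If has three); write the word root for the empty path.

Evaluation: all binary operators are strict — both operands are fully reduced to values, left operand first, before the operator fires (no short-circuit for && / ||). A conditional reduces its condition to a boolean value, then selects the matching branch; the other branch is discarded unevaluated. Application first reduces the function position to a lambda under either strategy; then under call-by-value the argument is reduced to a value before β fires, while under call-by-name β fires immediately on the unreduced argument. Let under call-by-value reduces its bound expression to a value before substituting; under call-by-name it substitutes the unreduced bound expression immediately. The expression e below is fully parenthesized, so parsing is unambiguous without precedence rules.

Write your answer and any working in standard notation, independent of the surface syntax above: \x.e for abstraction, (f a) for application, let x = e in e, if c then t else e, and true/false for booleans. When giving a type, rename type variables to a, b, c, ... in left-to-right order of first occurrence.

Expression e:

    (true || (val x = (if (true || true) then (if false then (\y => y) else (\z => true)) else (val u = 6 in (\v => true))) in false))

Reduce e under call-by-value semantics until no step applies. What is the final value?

Answer: true

Working:
step 0: (true || (let x = (if (true || true) then (if false then (\y.y) else (\z.true)) else (let u = 6 in (\v.true))) in false))
step 1: [delta@1.0.0] (true || (let x = (if true then (if false then (\y.y) else (\z.true)) else (let u = 6 in (\v.true))) in false))
step 2: [if@1.0] (true || (let x = (if false then (\y.y) else (\z.true)) in false))
step 3: [if@1.0] (true || (let x = (\z.true) in false))
step 4: [let@1] (true || false)
step 5: [delta@root] true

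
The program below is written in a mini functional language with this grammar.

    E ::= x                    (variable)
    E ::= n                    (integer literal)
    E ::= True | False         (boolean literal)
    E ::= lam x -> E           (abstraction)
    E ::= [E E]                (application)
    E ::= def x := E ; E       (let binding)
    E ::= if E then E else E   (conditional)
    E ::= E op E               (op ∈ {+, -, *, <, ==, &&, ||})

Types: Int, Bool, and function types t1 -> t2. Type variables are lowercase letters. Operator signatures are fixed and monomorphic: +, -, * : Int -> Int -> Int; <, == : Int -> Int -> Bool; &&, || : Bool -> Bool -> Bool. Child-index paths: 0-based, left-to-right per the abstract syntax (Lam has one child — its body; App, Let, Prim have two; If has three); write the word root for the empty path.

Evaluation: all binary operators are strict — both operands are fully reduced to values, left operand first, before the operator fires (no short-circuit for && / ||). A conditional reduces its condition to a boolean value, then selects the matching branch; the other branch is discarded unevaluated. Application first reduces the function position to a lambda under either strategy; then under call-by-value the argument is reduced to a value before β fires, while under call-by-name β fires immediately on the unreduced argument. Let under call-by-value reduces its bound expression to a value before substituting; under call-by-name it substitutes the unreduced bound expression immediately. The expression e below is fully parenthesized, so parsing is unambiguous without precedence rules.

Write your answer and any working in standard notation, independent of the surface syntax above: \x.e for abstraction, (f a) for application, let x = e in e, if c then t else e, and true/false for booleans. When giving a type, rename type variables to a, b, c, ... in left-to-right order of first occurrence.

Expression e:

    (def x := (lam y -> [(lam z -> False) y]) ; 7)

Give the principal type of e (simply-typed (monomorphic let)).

Answer: Int

Trace:
\z._ : b -> Bool
y : a
  unify b -> Bool ~ a -> c
  unify b ~ a
  unify Bool ~ c
_ _ : Bool
\y._ : a -> Bool
let x : a -> Bool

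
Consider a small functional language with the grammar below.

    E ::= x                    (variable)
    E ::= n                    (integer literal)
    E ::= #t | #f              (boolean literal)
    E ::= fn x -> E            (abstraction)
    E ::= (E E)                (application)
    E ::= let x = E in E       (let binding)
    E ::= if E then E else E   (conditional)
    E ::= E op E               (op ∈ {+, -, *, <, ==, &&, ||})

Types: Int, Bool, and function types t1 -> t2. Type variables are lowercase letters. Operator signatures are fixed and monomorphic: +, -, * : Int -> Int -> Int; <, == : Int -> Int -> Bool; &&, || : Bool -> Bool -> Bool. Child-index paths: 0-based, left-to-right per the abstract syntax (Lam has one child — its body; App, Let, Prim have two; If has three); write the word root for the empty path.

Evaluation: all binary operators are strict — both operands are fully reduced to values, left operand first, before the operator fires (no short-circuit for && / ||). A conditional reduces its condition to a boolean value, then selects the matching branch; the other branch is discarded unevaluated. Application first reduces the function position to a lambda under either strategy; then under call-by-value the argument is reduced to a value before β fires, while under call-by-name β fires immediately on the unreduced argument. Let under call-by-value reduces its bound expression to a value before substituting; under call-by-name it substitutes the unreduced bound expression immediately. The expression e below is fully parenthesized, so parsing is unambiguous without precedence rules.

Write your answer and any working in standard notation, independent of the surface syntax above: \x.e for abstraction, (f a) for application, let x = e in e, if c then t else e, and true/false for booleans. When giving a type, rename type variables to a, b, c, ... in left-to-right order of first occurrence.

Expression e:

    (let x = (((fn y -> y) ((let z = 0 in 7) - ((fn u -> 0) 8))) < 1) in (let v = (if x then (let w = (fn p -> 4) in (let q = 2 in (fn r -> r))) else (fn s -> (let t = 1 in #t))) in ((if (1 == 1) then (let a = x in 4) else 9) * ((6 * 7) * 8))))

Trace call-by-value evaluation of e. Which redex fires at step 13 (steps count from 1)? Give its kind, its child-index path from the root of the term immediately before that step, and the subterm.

Derivation:
step 0: (let x = (((\y.y) ((let z = 0 in 7) - ((\u.0) 8))) < 1) in (let v = (if x then (let w = (\p.4) in (let q = 2 in (\r.r))) else (\s.(let t = 1 in true))) in ((if (1 == 1) then (let a = x in 4) else 9) * ((6 * 7) * 8))))
step 1: [let@0.0.1.0] (let x = (((\y.y) (7 - ((\u.0) 8))) < 1) in (let v = (if x then (let w = (\p.4) in (let q = 2 in (\r.r))) else (\s.(let t = 1 in true))) in ((if (1 == 1) then (let a = x in 4) else 9) * ((6 * 7) * 8))))
step 2: [beta@0.0.1.1] (let x = (((\y.y) (7 - 0)) < 1) in (let v = (if x then (let w = (\p.4) in (let q = 2 in (\r.r))) else (\s.(let t = 1 in true))) in ((if (1 == 1) then (let a = x in 4) else 9) * ((6 * 7) * 8))))
step 3: [delta@0.0.1] (let x = (((\y.y) 7) < 1) in (let v = (if x then (let w = (\p.4) in (let q = 2 in (\r.r))) else (\s.(let t = 1 in true))) in ((if (1 == 1) then (let a = x in 4) else 9) * ((6 * 7) * 8))))
step 4: [beta@0.0] (let x = (7 < 1) in (let v = (if x then (let w = (\p.4) in (let q = 2 in (\r.r))) else (\s.(let t = 1 in true))) in ((if (1 == 1) then (let a = x in 4) else 9) * ((6 * 7) * 8))))
step 5: [delta@0] (let x = false in (let v = (if x then (let w = (\p.4) in (let q = 2 in (\r.r))) else (\s.(let t = 1 in true))) in ((if (1 == 1) then (let a = x in 4) else 9) * ((6 * 7) * 8))))
step 6: [let@root] (let v = (if false then (let w = (\p.4) in (let q = 2 in (\r.r))) else (\s.(let t = 1 in true))) in ((if (1 == 1) then (let a = false in 4) else 9) * ((6 * 7) * 8)))
step 7: [if@0] (let v = (\s.(let t = 1 in true)) in ((if (1 == 1) then (let a = false in 4) else 9) * ((6 * 7) * 8)))
step 8: [let@root] ((if (1 == 1) then (let a = false in 4) else 9) * ((6 * 7) * 8))
step 9: [delta@0.0] ((if true then (let a = false in 4) else 9) * ((6 * 7) * 8))
step 10: [if@0] ((let a = false in 4) * ((6 * 7) * 8))
step 11: [let@0] (4 * ((6 * 7) * 8))
step 12: [delta@1.0] (4 * (42 * 8))
step 13: [delta@1] (4 * 336)

Answer: delta at 1 : (42 * 8)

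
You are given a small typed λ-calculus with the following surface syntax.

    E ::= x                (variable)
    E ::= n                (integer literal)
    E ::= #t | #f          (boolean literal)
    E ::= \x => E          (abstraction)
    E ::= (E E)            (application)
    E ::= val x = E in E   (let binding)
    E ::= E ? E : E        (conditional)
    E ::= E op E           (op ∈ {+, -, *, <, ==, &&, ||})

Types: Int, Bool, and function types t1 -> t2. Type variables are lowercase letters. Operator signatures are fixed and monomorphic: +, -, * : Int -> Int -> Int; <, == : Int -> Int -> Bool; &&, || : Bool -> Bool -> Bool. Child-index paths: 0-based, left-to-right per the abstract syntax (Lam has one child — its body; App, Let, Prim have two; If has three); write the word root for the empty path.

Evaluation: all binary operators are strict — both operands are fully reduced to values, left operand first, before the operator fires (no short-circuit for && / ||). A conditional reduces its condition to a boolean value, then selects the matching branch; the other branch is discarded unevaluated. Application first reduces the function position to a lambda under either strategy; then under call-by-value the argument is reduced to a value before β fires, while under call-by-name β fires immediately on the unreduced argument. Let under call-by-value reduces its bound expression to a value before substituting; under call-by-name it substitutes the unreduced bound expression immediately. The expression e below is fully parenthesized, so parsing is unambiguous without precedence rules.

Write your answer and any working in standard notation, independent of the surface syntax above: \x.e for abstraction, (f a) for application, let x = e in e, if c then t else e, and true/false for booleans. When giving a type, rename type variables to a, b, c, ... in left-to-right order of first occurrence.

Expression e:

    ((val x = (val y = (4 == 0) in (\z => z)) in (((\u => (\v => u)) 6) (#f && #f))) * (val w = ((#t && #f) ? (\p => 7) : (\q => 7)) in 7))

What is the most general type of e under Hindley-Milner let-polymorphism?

Working:
  unify Int ~ Int
  unify Int ~ Int
let y : Bool
z : a
\z._ : a -> a
let x : forall. a -> a
u : b
\v._ : c -> b
\u._ : b -> c -> b
  unify b -> c -> b ~ Int -> d
  unify b ~ Int
  unify c -> Int ~ d
_ _ : c -> Int
  unify Bool ~ Bool
  unify Bool ~ Bool
  unify c -> Int ~ Bool -> e
  unify c ~ Bool
  unify Int ~ e
_ _ : Int
  unify Int ~ Int
  unify Bool ~ Bool
  unify Bool ~ Bool
  unify Bool ~ Bool
\p._ : f -> Int
\q._ : g -> Int
  unify f -> Int ~ g -> Int
  unify f ~ g
  unify Int ~ Int
let w : forall. g -> Int
  unify Int ~ Int

Answer: Int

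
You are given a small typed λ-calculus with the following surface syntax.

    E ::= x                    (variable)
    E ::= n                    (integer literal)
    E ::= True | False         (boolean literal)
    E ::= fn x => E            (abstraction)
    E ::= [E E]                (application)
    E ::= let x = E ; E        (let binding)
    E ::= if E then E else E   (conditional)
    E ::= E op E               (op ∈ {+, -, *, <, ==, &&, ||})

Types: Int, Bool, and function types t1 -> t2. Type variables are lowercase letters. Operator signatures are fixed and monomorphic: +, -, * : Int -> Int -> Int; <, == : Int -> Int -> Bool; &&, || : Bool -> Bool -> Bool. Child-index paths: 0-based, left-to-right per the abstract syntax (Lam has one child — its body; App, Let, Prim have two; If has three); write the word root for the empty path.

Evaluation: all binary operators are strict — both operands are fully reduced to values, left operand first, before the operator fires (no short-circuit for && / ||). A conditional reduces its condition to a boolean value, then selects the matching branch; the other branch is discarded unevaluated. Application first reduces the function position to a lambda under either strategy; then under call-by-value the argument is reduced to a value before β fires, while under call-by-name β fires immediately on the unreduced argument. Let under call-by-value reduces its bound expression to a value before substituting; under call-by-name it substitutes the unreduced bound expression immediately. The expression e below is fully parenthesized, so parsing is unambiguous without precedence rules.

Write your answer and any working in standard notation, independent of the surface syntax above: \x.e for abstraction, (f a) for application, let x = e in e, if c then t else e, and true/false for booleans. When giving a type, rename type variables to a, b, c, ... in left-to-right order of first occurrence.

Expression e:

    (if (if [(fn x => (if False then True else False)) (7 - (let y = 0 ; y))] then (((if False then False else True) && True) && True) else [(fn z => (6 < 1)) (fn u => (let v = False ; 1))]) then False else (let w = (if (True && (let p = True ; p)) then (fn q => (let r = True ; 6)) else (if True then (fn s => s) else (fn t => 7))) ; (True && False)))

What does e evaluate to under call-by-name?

Answer: false

Working:
step 0: (if (if ((\x.(if false then true else false)) (7 - (let y = 0 in y))) then (((if false then false else true) && true) && true) else ((\z.(6 < 1)) (\u.(let v = false in 1)))) then false else (let w = (if (true && (let p = true in p)) then (\q.(let r = true in 6)) else (if true then (\s.s) else (\t.7))) in (true && false)))
step 1: [beta@0.0] (if (if (if false then true else false) then (((if false then false else true) && true) && true) else ((\z.(6 < 1)) (\u.(let v = false in 1)))) then false else (let w = (if (true && (let p = true in p)) then (\q.(let r = true in 6)) else (if true then (\s.s) else (\t.7))) in (true && false)))
step 2: [if@0.0] (if (if false then (((if false then false else true) && true) && true) else ((\z.(6 < 1)) (\u.(let v = false in 1)))) then false else (let w = (if (true && (let p = true in p)) then (\q.(let r = true in 6)) else (if true then (\s.s) else (\t.7))) in (true && false)))
step 3: [if@0] (if ((\z.(6 < 1)) (\u.(let v = false in 1))) then false else (let w = (if (true && (let p = true in p)) then (\q.(let r = true in 6)) else (if true then (\s.s) else (\t.7))) in (true && false)))
step 4: [beta@0] (if (6 < 1) then false else (let w = (if (true && (let p = true in p)) then (\q.(let r = true in 6)) else (if true then (\s.s) else (\t.7))) in (true && false)))
step 5: [delta@0] (if false then false else (let w = (if (true && (let p = true in p)) then (\q.(let r = true in 6)) else (if true then (\s.s) else (\t.7))) in (true && false)))
step 6: [if@root] (let w = (if (true && (let p = true in p)) then (\q.(let r = true in 6)) else (if true then (\s.s) else (\t.7))) in (true && false))
step 7: [let@root] (true && false)
step 8: [delta@root] false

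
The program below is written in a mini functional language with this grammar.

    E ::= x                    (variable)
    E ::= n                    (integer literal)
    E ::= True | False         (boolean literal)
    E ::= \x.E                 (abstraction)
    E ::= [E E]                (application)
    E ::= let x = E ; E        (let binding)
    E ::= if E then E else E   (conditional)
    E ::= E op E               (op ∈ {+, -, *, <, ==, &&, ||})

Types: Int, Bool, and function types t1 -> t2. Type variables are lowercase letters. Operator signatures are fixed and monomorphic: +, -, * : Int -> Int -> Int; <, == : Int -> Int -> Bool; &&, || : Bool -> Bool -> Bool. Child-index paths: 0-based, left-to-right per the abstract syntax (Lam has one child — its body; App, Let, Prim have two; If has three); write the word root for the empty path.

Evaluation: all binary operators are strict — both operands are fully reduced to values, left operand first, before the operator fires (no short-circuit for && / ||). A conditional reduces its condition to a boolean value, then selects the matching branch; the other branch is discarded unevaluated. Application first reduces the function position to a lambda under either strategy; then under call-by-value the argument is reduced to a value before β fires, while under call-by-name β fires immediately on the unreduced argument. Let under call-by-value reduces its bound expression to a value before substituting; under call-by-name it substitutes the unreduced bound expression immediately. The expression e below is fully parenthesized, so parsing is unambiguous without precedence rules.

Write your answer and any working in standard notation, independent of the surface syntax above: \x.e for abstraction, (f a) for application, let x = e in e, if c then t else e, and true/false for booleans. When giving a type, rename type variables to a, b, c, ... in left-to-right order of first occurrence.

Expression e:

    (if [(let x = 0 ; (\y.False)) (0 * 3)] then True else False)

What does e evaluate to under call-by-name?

Answer: false

Derivation:
step 0: (if ((let x = 0 in (\y.false)) (0 * 3)) then true else false)
step 1: [let@0.0] (if ((\y.false) (0 * 3)) then true else false)
step 2: [beta@0] (if false then true else false)
step 3: [if@root] false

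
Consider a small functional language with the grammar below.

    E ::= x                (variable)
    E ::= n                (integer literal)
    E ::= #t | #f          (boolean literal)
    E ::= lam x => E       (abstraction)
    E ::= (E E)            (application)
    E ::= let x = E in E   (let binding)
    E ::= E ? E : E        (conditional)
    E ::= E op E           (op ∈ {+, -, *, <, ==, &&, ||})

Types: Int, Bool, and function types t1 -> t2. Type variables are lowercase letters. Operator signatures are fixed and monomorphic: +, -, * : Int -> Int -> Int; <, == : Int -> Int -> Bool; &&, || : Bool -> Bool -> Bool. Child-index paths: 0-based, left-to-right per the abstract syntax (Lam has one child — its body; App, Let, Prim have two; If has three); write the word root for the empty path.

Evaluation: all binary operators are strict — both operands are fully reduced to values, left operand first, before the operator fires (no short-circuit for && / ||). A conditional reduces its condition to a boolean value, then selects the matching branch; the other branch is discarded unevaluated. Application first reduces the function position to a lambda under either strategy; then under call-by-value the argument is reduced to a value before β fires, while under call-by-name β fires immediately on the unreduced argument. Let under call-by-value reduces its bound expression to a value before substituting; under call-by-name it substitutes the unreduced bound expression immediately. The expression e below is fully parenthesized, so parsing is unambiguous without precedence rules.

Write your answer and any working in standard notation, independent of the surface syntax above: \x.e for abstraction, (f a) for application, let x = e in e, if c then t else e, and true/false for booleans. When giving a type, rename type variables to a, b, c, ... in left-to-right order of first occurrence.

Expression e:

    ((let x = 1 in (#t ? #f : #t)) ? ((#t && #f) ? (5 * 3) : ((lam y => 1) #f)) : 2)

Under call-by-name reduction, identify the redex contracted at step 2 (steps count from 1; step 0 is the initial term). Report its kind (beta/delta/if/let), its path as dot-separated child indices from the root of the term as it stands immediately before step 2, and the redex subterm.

Derivation:
step 0: (if (let x = 1 in (if true then false else true)) then (if (true && false) then (5 * 3) else ((\y.1) false)) else 2)
step 1: [let@0] (if (if true then false else true) then (if (true && false) then (5 * 3) else ((\y.1) false)) else 2)
step 2: [if@0] (if false then (if (true && false) then (5 * 3) else ((\y.1) false)) else 2)

Answer: if at 0 : (if true then false else true)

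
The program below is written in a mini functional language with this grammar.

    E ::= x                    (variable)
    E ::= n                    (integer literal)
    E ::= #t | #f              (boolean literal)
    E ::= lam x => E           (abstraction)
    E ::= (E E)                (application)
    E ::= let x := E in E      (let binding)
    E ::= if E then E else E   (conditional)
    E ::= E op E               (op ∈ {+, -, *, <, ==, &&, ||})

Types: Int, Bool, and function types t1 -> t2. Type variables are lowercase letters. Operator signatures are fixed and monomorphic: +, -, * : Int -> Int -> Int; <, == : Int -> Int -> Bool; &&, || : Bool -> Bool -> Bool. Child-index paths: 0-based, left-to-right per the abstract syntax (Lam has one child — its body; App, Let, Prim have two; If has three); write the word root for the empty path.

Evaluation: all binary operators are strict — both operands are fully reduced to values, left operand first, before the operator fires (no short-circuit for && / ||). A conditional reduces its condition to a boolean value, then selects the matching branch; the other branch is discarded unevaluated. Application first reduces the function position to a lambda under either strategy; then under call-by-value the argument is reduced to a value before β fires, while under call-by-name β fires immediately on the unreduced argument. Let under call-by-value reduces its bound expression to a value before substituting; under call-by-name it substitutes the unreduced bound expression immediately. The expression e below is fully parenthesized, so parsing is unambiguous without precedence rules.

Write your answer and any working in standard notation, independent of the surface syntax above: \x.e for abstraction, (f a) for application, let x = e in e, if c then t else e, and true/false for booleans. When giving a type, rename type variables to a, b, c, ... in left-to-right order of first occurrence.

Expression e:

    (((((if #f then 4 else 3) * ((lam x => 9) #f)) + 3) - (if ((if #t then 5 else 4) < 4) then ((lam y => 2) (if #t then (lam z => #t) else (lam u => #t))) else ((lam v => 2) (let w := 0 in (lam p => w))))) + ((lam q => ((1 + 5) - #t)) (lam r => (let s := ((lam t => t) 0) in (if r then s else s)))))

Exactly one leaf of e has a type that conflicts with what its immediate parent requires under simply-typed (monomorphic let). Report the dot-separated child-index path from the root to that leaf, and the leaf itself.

Answer: 1.0.0.1 : true

Derivation:
  unify Bool ~ Bool
  unify Int ~ Int
  unify Int ~ Int
\x._ : a -> Int
  unify a -> Int ~ Bool -> b
  unify a ~ Bool
  unify Int ~ b
_ _ : Int
  unify Int ~ Int
  unify Int ~ Int
  unify Int ~ Int
  unify Int ~ Int
  unify Bool ~ Bool
  unify Int ~ Int
  unify Int ~ Int
  unify Int ~ Int
  unify Bool ~ Bool
\y._ : c -> Int
  unify Bool ~ Bool
\z._ : d -> Bool
\u._ : e -> Bool
  unify d -> Bool ~ e -> Bool
  unify d ~ e
  unify Bool ~ Bool
  unify c -> Int ~ (e -> Bool) -> f
  unify c ~ e -> Bool
  unify Int ~ f
_ _ : Int
\v._ : g -> Int
let w : Int
w : Int
\p._ : h -> Int
  unify g -> Int ~ (h -> Int) -> i
  unify g ~ h -> Int
  unify Int ~ i
_ _ : Int
  unify Int ~ Int
  unify Int ~ Int
  unify Int ~ Int
  unify Int ~ Int
  unify Int ~ Int
  unify Int ~ Int
  unify Bool ~ Int
  FAIL: mismatch Bool ~ Int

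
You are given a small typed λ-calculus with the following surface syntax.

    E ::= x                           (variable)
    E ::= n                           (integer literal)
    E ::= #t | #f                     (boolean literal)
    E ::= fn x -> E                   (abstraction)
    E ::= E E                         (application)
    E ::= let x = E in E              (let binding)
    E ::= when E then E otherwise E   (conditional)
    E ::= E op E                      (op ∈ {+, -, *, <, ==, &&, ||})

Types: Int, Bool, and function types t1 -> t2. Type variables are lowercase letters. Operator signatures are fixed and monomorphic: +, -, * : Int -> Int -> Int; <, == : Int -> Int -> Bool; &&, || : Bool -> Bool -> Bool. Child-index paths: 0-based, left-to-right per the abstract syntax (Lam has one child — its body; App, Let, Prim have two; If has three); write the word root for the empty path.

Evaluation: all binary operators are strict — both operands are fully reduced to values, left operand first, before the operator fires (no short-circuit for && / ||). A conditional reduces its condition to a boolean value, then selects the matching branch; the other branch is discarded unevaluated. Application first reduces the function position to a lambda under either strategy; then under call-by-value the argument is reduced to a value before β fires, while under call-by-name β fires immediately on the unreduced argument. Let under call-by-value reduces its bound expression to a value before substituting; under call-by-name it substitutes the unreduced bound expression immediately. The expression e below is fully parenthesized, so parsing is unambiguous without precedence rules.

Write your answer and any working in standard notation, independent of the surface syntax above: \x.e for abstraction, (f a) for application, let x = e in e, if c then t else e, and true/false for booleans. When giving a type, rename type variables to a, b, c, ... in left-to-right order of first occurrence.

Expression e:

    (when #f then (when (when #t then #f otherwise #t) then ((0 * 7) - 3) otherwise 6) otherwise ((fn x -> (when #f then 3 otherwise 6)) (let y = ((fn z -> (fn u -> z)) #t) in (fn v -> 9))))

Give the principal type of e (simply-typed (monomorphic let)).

Trace:
  unify Bool ~ Bool
  unify Bool ~ Bool
  unify Bool ~ Bool
  unify Bool ~ Bool
  unify Int ~ Int
  unify Int ~ Int
  unify Int ~ Int
  unify Int ~ Int
  unify Int ~ Int
  unify Bool ~ Bool
  unify Int ~ Int
\x._ : a -> Int
z : b
\u._ : c -> b
\z._ : b -> c -> b
  unify b -> c -> b ~ Bool -> d
  unify b ~ Bool
  unify c -> Bool ~ d
_ _ : c -> Bool
let y : c -> Bool
\v._ : e -> Int
  unify a -> Int ~ (e -> Int) -> f
  unify a ~ e -> Int
  unify Int ~ f
_ _ : Int
  unify Int ~ Int

Answer: Int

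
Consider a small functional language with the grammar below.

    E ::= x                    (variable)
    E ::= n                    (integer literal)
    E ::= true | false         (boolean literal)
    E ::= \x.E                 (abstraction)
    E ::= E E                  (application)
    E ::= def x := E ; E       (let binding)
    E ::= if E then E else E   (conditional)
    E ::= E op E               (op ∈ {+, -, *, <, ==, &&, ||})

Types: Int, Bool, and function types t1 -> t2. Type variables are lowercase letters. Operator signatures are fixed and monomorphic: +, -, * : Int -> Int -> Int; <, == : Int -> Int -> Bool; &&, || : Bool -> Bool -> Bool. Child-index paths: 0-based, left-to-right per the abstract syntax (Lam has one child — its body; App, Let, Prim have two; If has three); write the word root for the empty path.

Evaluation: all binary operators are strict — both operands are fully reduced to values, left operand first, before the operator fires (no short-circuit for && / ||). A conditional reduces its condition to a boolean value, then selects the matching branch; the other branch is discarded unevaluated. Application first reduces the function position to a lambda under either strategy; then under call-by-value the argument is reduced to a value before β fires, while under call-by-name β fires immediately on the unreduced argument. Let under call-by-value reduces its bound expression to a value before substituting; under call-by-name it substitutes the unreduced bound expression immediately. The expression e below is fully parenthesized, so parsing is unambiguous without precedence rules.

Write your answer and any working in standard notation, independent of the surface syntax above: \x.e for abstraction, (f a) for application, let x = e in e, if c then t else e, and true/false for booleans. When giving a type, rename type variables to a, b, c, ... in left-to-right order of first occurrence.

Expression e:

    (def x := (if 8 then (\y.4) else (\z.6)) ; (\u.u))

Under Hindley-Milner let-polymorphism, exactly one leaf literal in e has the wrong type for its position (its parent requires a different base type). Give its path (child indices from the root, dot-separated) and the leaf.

Derivation:
  unify Int ~ Bool
  FAIL: mismatch Int ~ Bool

Answer: 0.0 : 8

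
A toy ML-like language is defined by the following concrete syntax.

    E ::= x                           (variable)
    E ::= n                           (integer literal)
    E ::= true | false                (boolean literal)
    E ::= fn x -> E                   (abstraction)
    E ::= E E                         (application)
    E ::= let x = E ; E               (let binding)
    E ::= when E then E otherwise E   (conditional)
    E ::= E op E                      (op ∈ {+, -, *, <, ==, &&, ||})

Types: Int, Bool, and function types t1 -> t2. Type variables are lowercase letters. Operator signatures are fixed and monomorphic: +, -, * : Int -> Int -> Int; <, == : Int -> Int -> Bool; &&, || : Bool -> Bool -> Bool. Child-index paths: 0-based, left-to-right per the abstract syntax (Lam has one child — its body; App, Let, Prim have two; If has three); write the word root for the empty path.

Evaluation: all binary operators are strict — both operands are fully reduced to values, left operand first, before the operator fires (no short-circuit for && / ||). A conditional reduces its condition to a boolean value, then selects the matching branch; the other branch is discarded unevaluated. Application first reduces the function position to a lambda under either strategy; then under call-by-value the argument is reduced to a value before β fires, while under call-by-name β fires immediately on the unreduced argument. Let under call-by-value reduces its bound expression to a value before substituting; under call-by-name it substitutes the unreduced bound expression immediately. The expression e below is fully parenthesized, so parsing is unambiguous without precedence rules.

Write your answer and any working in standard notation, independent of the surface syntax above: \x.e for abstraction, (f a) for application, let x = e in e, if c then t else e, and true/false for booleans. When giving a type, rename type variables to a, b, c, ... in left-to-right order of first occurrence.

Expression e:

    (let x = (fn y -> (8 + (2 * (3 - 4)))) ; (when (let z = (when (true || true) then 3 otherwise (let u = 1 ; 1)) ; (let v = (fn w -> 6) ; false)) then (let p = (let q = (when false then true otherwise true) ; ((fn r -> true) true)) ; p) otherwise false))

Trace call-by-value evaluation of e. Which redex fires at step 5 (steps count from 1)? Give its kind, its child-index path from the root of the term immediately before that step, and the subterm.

Trace:
step 0: (let x = (\y.(8 + (2 * (3 - 4)))) in (if (let z = (if (true || true) then 3 else (let u = 1 in 1)) in (let v = (\w.6) in false)) then (let p = (let q = (if false then true else true) in ((\r.true) true)) in p) else false))
step 1: [let@root] (if (let z = (if (true || true) then 3 else (let u = 1 in 1)) in (let v = (\w.6) in false)) then (let p = (let q = (if false then true else true) in ((\r.true) true)) in p) else false)
step 2: [delta@0.0.0] (if (let z = (if true then 3 else (let u = 1 in 1)) in (let v = (\w.6) in false)) then (let p = (let q = (if false then true else true) in ((\r.true) true)) in p) else false)
step 3: [if@0.0] (if (let z = 3 in (let v = (\w.6) in false)) then (let p = (let q = (if false then true else true) in ((\r.true) true)) in p) else false)
step 4: [let@0] (if (let v = (\w.6) in false) then (let p = (let q = (if false then true else true) in ((\r.true) true)) in p) else false)
step 5: [let@0] (if false then (let p = (let q = (if false then true else true) in ((\r.true) true)) in p) else false)

Answer: let at 0 : (let v = (\w.6) in false)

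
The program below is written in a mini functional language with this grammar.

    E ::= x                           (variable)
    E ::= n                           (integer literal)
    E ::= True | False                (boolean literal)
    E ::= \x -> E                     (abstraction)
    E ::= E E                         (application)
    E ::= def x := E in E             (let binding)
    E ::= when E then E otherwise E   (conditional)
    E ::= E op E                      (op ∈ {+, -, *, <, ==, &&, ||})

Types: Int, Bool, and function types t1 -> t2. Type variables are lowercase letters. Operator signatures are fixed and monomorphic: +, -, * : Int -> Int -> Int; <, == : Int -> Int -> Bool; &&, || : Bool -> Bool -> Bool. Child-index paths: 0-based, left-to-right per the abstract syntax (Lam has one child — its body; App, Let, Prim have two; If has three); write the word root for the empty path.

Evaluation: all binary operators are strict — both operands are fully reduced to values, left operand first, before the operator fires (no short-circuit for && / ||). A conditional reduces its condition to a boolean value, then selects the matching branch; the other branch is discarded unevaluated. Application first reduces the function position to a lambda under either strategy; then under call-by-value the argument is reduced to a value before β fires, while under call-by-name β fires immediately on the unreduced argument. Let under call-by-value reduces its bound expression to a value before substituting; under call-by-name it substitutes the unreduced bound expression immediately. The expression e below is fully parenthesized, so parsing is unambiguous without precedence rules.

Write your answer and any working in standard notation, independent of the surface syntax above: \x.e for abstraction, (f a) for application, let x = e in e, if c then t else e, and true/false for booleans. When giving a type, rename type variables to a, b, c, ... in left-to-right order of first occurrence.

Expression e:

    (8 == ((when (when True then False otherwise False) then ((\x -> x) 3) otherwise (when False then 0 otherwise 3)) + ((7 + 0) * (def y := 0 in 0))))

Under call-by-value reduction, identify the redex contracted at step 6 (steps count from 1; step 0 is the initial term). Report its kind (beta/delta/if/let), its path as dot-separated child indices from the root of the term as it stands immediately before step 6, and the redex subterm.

Trace:
step 0: (8 == ((if (if true then false else false) then ((\x.x) 3) else (if false then 0 else 3)) + ((7 + 0) * (let y = 0 in 0))))
step 1: [if@1.0.0] (8 == ((if false then ((\x.x) 3) else (if false then 0 else 3)) + ((7 + 0) * (let y = 0 in 0))))
step 2: [if@1.0] (8 == ((if false then 0 else 3) + ((7 + 0) * (let y = 0 in 0))))
step 3: [if@1.0] (8 == (3 + ((7 + 0) * (let y = 0 in 0))))
step 4: [delta@1.1.0] (8 == (3 + (7 * (let y = 0 in 0))))
step 5: [let@1.1.1] (8 == (3 + (7 * 0)))
step 6: [delta@1.1] (8 == (3 + 0))

Answer: delta at 1.1 : (7 * 0)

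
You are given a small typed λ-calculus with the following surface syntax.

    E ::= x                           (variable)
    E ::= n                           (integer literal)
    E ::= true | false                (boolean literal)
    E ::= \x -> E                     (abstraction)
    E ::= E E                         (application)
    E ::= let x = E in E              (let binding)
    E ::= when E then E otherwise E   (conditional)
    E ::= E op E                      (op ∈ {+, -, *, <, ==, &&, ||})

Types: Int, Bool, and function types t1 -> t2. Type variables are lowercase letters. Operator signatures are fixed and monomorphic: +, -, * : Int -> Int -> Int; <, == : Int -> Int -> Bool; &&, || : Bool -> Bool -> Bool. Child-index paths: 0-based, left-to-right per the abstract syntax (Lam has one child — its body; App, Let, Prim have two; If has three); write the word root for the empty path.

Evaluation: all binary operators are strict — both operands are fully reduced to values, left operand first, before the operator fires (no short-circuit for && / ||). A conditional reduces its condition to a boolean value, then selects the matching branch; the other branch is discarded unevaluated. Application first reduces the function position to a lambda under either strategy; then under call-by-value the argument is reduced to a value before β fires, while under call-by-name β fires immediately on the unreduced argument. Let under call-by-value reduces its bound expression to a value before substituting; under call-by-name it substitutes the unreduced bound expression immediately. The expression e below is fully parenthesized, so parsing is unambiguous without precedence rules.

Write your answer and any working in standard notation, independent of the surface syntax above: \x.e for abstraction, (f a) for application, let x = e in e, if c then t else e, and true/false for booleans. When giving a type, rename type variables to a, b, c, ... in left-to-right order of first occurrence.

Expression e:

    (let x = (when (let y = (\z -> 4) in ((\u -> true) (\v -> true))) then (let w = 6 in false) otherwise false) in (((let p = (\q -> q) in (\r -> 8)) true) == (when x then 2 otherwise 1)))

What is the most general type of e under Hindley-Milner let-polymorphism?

Answer: Bool

Trace:
\z._ : a -> Int
let y : forall. a -> Int
\u._ : b -> Bool
\v._ : c -> Bool
  unify b -> Bool ~ (c -> Bool) -> d
  unify b ~ c -> Bool
  unify Bool ~ d
_ _ : Bool
  unify Bool ~ Bool
let w : Int
  unify Bool ~ Bool
let x : Bool
q : e
\q._ : e -> e
let p : forall. e -> e
\r._ : f -> Int
  unify f -> Int ~ Bool -> g
  unify f ~ Bool
  unify Int ~ g
_ _ : Int
  unify Int ~ Int
x : Bool
  unify Bool ~ Bool
  unify Int ~ Int
  unify Int ~ Int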